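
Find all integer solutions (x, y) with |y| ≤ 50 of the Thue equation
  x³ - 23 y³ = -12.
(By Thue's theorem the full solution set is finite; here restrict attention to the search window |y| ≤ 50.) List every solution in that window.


The equation is x³ - 23y³ = -12. For fixed y, x³ = 23·y³ − 12, so a solution requires the RHS to be a perfect cube.
Strategy: iterate y from -50 to 50, compute RHS = 23·y³ − 12, and check whether it is a (positive or negative) perfect cube.
Check small values of y:
  y = 0: RHS = -12 is not a perfect cube.
  y = 1: RHS = 11 is not a perfect cube.
  y = -1: RHS = -35 is not a perfect cube.
  y = 2: RHS = 172 is not a perfect cube.
  y = -2: RHS = -196 is not a perfect cube.
  y = 3: RHS = 609 is not a perfect cube.
  y = -3: RHS = -633 is not a perfect cube.
Continuing the search up to |y| = 50 finds no solutions either.
No (x, y) in the scanned range satisfies the equation.

No integer solutions with |y| ≤ 50.


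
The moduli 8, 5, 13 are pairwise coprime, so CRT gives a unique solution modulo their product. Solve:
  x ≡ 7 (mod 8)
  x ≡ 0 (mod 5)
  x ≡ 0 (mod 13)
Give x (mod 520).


Moduli 8, 5, 13 are pairwise coprime; by CRT there is a unique solution modulo M = 8 · 5 · 13 = 520.
Solve pairwise, accumulating the modulus:
  Start with x ≡ 7 (mod 8).
  Combine with x ≡ 0 (mod 5): since gcd(8, 5) = 1, we get a unique residue mod 40.
    Write x = 7 + 8·t and substitute into x ≡ 0 (mod 5): 8·t ≡ 0 − 7 = -7 (mod 5).
    Reduce coefficients mod 5: 3·t ≡ 3 (mod 5).
    The inverse of 3 mod 5 is 2 (since 3·2 = 6 = 1·5 + 1), so t ≡ 2·3 = 6 ≡ 1 (mod 5).
    Then x = 7 + 8·1 = 15, valid modulo lcm(8, 5) = 40: x ≡ 15 (mod 40).
  Combine with x ≡ 0 (mod 13): since gcd(40, 13) = 1, we get a unique residue mod 520.
    Write x = 15 + 40·t and substitute into x ≡ 0 (mod 13): 40·t ≡ 0 − 15 = -15 (mod 13).
    Reduce coefficients mod 13: 1·t ≡ 11 (mod 13).
    So t ≡ 11 (mod 13).
    Then x = 15 + 40·11 = 455, valid modulo lcm(40, 13) = 520: x ≡ 455 (mod 520).
Verify: 455 mod 8 = 7 ✓, 455 mod 5 = 0 ✓, 455 mod 13 = 0 ✓.

x ≡ 455 (mod 520).


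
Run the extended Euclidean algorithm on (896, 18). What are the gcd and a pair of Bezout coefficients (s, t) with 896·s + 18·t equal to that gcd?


Euclidean algorithm on (896, 18) — divide until remainder is 0:
  896 = 49 · 18 + 14
  18 = 1 · 14 + 4
  14 = 3 · 4 + 2
  4 = 2 · 2 + 0
gcd(896, 18) = 2.
Track Bezout coefficients alongside the remainders: start with r₀ = 896 = a·1 + b·0 (s = 1, t = 0) and r₁ = 18 = a·0 + b·1 (s = 0, t = 1); each new remainder r_{k+1} = r_{k-1} − q_k·r_k inherits s_{k+1} = s_{k-1} − q_k·s_k, t_{k+1} = t_{k-1} − q_k·t_k, so r_k = a·s_k + b·t_k at every step:
  q = 49: r = 14, s = 1 − 49·0 = 1, t = 0 − 49·1 = -49  (check: 896·1 + 18·(-49) = 14)
  q = 1: r = 4, s = 0 − 1·1 = -1, t = 1 − 1·(-49) = 50  (check: 896·(-1) + 18·50 = 4)
  q = 3: r = 2, s = 1 − 3·(-1) = 4, t = -49 − 3·50 = -199  (check: 896·4 + 18·(-199) = 2)
The row with r = 2 (the gcd) gives the Bezout coefficients s = 4, t = -199.
Result: 896 · (4) + 18 · (-199) = 2.

gcd(896, 18) = 2; s = 4, t = -199 (check: 896·4 + 18·(-199) = 2).


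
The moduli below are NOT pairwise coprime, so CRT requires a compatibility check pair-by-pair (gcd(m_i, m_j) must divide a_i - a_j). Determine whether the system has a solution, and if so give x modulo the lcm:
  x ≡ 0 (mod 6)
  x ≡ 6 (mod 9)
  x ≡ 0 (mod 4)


Moduli 6, 9, 4 are not pairwise coprime, so CRT works modulo lcm(m_i) when all pairwise compatibility conditions hold.
Pairwise compatibility: gcd(m_i, m_j) must divide a_i - a_j for every pair.
Merge one congruence at a time:
  Start: x ≡ 0 (mod 6).
  Combine with x ≡ 6 (mod 9): gcd(6, 9) = 3; 6 - 0 = 6, which IS divisible by 3, so compatible.
    Write x = 0 + 6·t and substitute into x ≡ 6 (mod 9): 6·t ≡ 6 − 0 = 6 (mod 9).
    Divide the congruence (and modulus) by g = 3: 2·t ≡ 2 (mod 3).
    The inverse of 2 mod 3 is 2 (since 2·2 = 4 = 1·3 + 1), so t ≡ 2·2 = 4 ≡ 1 (mod 3).
    Then x = 0 + 6·1 = 6, valid modulo lcm(6, 9) = 18: x ≡ 6 (mod 18).
  Combine with x ≡ 0 (mod 4): gcd(18, 4) = 2; 0 - 6 = -6, which IS divisible by 2, so compatible.
    Write x = 6 + 18·t and substitute into x ≡ 0 (mod 4): 18·t ≡ 0 − 6 = -6 (mod 4).
    Divide the congruence (and modulus) by g = 2: 9·t ≡ -3 (mod 2).
    Reduce coefficients mod 2: 1·t ≡ 1 (mod 2).
    So t ≡ 1 (mod 2).
    Then x = 6 + 18·1 = 24, valid modulo lcm(18, 4) = 36: x ≡ 24 (mod 36).
Verify: 24 mod 6 = 0, 24 mod 9 = 6, 24 mod 4 = 0.

x ≡ 24 (mod 36).


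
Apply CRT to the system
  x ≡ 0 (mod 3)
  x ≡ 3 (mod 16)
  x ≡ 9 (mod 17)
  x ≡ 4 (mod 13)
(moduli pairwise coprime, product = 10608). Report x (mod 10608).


Product of moduli M = 3 · 16 · 17 · 13 = 10608.
Merge one congruence at a time:
  Start: x ≡ 0 (mod 3).
  Combine with x ≡ 3 (mod 16); new modulus lcm = 48.
    Write x = 0 + 3·t and substitute into x ≡ 3 (mod 16): 3·t ≡ 3 − 0 = 3 (mod 16).
    The inverse of 3 mod 16 is 11 (since 3·11 = 33 = 2·16 + 1), so t ≡ 11·3 = 33 ≡ 1 (mod 16).
    Then x = 0 + 3·1 = 3, valid modulo lcm(3, 16) = 48: x ≡ 3 (mod 48).
  Combine with x ≡ 9 (mod 17); new modulus lcm = 816.
    Write x = 3 + 48·t and substitute into x ≡ 9 (mod 17): 48·t ≡ 9 − 3 = 6 (mod 17).
    Reduce coefficients mod 17: 14·t ≡ 6 (mod 17).
    The inverse of 14 mod 17 is 11 (since 14·11 = 154 = 9·17 + 1), so t ≡ 11·6 = 66 ≡ 15 (mod 17).
    Then x = 3 + 48·15 = 723, valid modulo lcm(48, 17) = 816: x ≡ 723 (mod 816).
  Combine with x ≡ 4 (mod 13); new modulus lcm = 10608.
    Write x = 723 + 816·t and substitute into x ≡ 4 (mod 13): 816·t ≡ 4 − 723 = -719 (mod 13).
    Reduce coefficients mod 13: 10·t ≡ 9 (mod 13).
    The inverse of 10 mod 13 is 4 (since 10·4 = 40 = 3·13 + 1), so t ≡ 4·9 = 36 ≡ 10 (mod 13).
    Then x = 723 + 816·10 = 8883, valid modulo lcm(816, 13) = 10608: x ≡ 8883 (mod 10608).
Verify against each original: 8883 mod 3 = 0, 8883 mod 16 = 3, 8883 mod 17 = 9, 8883 mod 13 = 4.

x ≡ 8883 (mod 10608).


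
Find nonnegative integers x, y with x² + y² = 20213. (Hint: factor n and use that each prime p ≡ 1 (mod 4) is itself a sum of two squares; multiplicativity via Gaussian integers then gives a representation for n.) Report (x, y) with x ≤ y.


Step 1: Factor n = 20213 = 17 · 29 · 41.
Step 2: Check the mod-4 condition on each prime factor: 17 ≡ 1 (mod 4), exponent 1; 29 ≡ 1 (mod 4), exponent 1; 41 ≡ 1 (mod 4), exponent 1.
All primes ≡ 3 (mod 4) appear to even exponent (or don't appear), so by the two-squares theorem n IS expressible as a sum of two squares.
Step 3: Build a representation. Here n = 17 · 29 · 41 is a product of primes ≡ 1 (mod 4). Each prime p ≡ 1 (mod 4) is itself a sum of two squares; find a² by testing p − a² for a perfect square:
  17: 17 − 1² = 16 = 4² ⇒ 17 = 1² + 4².
  29: 29 − 1² = 28, 29 − 2² = 25 = 5² ⇒ 29 = 2² + 5².
  41: 41 − 1² = 40, 41 − 2² = 37, 41 − 3² = 32, 41 − 4² = 25 = 5² ⇒ 41 = 4² + 5².
  Combine using the Brahmagupta–Fibonacci identity (a² + b²)(c² + d²) = (ac − bd)² + (ad + bc)² = (ac + bd)² + (ad − bc)²:
  17 · 29 = 493: from (1² + 4²)(2² + 5²), take (1·2 − 4·5, 1·5 + 4·2) = (2 − 20, 5 + 8) = (-18, 13); dropping signs (only squares matter) gives (18, 13); check 18² + 13² = 324 + 169 = 493 ✓.
  493 · 41 = 20213: from (18² + 13²)(4² + 5²), take (18·4 − 13·5, 18·5 + 13·4) = (72 − 65, 90 + 52) = (7, 142); check 7² + 142² = 49 + 20164 = 20213 ✓.
Step 4: Order so x ≤ y and verify: 7² + 142² = 49 + 20164 = 20213 = n. ✓

n = 20213 = 7² + 142² (one valid representation with x ≤ y).


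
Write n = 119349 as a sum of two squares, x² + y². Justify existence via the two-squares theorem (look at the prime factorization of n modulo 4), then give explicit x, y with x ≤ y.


Step 1: Factor n = 119349 = 3^2 · 89 · 149.
Step 2: Check the mod-4 condition on each prime factor: 3 ≡ 3 (mod 4), exponent 2 (must be even); 89 ≡ 1 (mod 4), exponent 1; 149 ≡ 1 (mod 4), exponent 1.
All primes ≡ 3 (mod 4) appear to even exponent (or don't appear), so by the two-squares theorem n IS expressible as a sum of two squares.
Step 3: Build a representation. Group n = k² · m with k = 3 and m = 89 · 149 = 13261 (a product of primes ≡ 1 (mod 4)); a representation of m scales to one of n via (k·x)² + (k·y)² = k²(x² + y²). Each prime p ≡ 1 (mod 4) is itself a sum of two squares; find a² by testing p − a² for a perfect square:
  89: 89 − 1² = 88, 89 − 2² = 85, 89 − 3² = 80, 89 − 4² = 73, 89 − 5² = 64 = 8² ⇒ 89 = 5² + 8².
  149: 149 − 1² = 148, 149 − 2² = 145, 149 − 3² = 140, 149 − 4² = 133, 149 − 5² = 124, 149 − 6² = 113, 149 − 7² = 100 = 10² ⇒ 149 = 7² + 10².
  Combine using the Brahmagupta–Fibonacci identity (a² + b²)(c² + d²) = (ac − bd)² + (ad + bc)² = (ac + bd)² + (ad − bc)²:
  89 · 149 = 13261: from (5² + 8²)(7² + 10²), take (5·7 − 8·10, 5·10 + 8·7) = (35 − 80, 50 + 56) = (-45, 106); dropping signs (only squares matter) gives (45, 106); check 45² + 106² = 2025 + 11236 = 13261 ✓.
  Scale by k = 3: (3·45, 3·106) = (135, 318).
Step 4: Order so x ≤ y and verify: 135² + 318² = 18225 + 101124 = 119349 = n. ✓

n = 119349 = 135² + 318² (one valid representation with x ≤ y).


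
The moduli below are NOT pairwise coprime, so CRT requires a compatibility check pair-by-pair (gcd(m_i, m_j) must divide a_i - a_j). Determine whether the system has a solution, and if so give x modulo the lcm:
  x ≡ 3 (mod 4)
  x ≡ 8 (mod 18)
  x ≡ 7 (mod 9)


Moduli 4, 18, 9 are not pairwise coprime, so CRT works modulo lcm(m_i) when all pairwise compatibility conditions hold.
Pairwise compatibility: gcd(m_i, m_j) must divide a_i - a_j for every pair.
Merge one congruence at a time:
  Start: x ≡ 3 (mod 4).
  Combine with x ≡ 8 (mod 18): gcd(4, 18) = 2, and 8 - 3 = 5 is NOT divisible by 2.
    ⇒ system is inconsistent (no integer solution).

No solution (the system is inconsistent).


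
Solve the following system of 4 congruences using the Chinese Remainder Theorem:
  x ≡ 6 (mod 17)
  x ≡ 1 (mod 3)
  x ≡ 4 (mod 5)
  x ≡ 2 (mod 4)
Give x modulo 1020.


Product of moduli M = 17 · 3 · 5 · 4 = 1020.
Merge one congruence at a time:
  Start: x ≡ 6 (mod 17).
  Combine with x ≡ 1 (mod 3); new modulus lcm = 51.
    Write x = 6 + 17·t and substitute into x ≡ 1 (mod 3): 17·t ≡ 1 − 6 = -5 (mod 3).
    Reduce coefficients mod 3: 2·t ≡ 1 (mod 3).
    The inverse of 2 mod 3 is 2 (since 2·2 = 4 = 1·3 + 1), so t ≡ 2·1 = 2 ≡ 2 (mod 3).
    Then x = 6 + 17·2 = 40, valid modulo lcm(17, 3) = 51: x ≡ 40 (mod 51).
  Combine with x ≡ 4 (mod 5); new modulus lcm = 255.
    Write x = 40 + 51·t and substitute into x ≡ 4 (mod 5): 51·t ≡ 4 − 40 = -36 (mod 5).
    Reduce coefficients mod 5: 1·t ≡ 4 (mod 5).
    So t ≡ 4 (mod 5).
    Then x = 40 + 51·4 = 244, valid modulo lcm(51, 5) = 255: x ≡ 244 (mod 255).
  Combine with x ≡ 2 (mod 4); new modulus lcm = 1020.
    Write x = 244 + 255·t and substitute into x ≡ 2 (mod 4): 255·t ≡ 2 − 244 = -242 (mod 4).
    Reduce coefficients mod 4: 3·t ≡ 2 (mod 4).
    The inverse of 3 mod 4 is 3 (since 3·3 = 9 = 2·4 + 1), so t ≡ 3·2 = 6 ≡ 2 (mod 4).
    Then x = 244 + 255·2 = 754, valid modulo lcm(255, 4) = 1020: x ≡ 754 (mod 1020).
Verify against each original: 754 mod 17 = 6, 754 mod 3 = 1, 754 mod 5 = 4, 754 mod 4 = 2.

x ≡ 754 (mod 1020).


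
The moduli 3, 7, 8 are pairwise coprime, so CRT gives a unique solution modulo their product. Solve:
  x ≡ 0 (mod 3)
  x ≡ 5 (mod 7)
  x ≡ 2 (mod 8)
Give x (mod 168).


Moduli 3, 7, 8 are pairwise coprime; by CRT there is a unique solution modulo M = 3 · 7 · 8 = 168.
Solve pairwise, accumulating the modulus:
  Start with x ≡ 0 (mod 3).
  Combine with x ≡ 5 (mod 7): since gcd(3, 7) = 1, we get a unique residue mod 21.
    Write x = 0 + 3·t and substitute into x ≡ 5 (mod 7): 3·t ≡ 5 − 0 = 5 (mod 7).
    The inverse of 3 mod 7 is 5 (since 3·5 = 15 = 2·7 + 1), so t ≡ 5·5 = 25 ≡ 4 (mod 7).
    Then x = 0 + 3·4 = 12, valid modulo lcm(3, 7) = 21: x ≡ 12 (mod 21).
  Combine with x ≡ 2 (mod 8): since gcd(21, 8) = 1, we get a unique residue mod 168.
    Write x = 12 + 21·t and substitute into x ≡ 2 (mod 8): 21·t ≡ 2 − 12 = -10 (mod 8).
    Reduce coefficients mod 8: 5·t ≡ 6 (mod 8).
    The inverse of 5 mod 8 is 5 (since 5·5 = 25 = 3·8 + 1), so t ≡ 5·6 = 30 ≡ 6 (mod 8).
    Then x = 12 + 21·6 = 138, valid modulo lcm(21, 8) = 168: x ≡ 138 (mod 168).
Verify: 138 mod 3 = 0 ✓, 138 mod 7 = 5 ✓, 138 mod 8 = 2 ✓.

x ≡ 138 (mod 168).


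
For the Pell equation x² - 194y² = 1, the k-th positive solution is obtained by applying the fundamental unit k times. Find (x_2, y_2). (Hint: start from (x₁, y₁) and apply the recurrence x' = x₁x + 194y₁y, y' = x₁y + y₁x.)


Step 1: Find the fundamental solution (x₁, y₁) of x² - 194y² = 1.
  Expand √194 as a continued fraction. a₀ = ⌊√194⌋ = 13; iterate m_{k+1} = d_k·a_k − m_k, d_{k+1} = (194 − m_{k+1}²)/d_k, a_{k+1} = ⌊(a₀ + m_{k+1})/d_{k+1}⌋ (starting m₀ = 0, d₀ = 1), with convergents p_k = a_k·p_{k-1} + p_{k-2}, q_k = a_k·q_{k-1} + q_{k-2} (p₋₁ = 1, q₋₁ = 0):
  k = 0: a₀ = 13; p₀/q₀ = 13/1; p₀² − 194·q₀² = 169 − 194 = -25.
  k = 1: m = 13, d = 25, a = ⌊(13 + 13)/25⌋ = 1; p/q = (1·13 + 1)/(1·1 + 0) = 14/1; p² − 194·q² = 196 − 194 = 2.
  k = 2: m = 12, d = 2, a = ⌊(13 + 12)/2⌋ = 12; p/q = (12·14 + 13)/(12·1 + 1) = 181/13; p² − 194·q² = 32761 − 32786 = -25.
  k = 3: m = 12, d = 25, a = ⌊(13 + 12)/25⌋ = 1; p/q = (1·181 + 14)/(1·13 + 1) = 195/14; p² − 194·q² = 38025 − 38024 = 1.
  The first convergent with p² − 194·q² = 1 gives the fundamental solution (x₁, y₁) = (195, 14).
Step 2: Apply the recurrence (x_{n+1}, y_{n+1}) = (x₁x_n + 194y₁y_n, x₁y_n + y₁x_n) repeatedly.
  From (x_1, y_1) = (195, 14): x_2 = 195·195 + 194·14·14 = 76049; y_2 = 195·14 + 14·195 = 5460.
Step 3: Verify x_2² - 194·y_2² = 5783450401 - 5783450400 = 1 (should be 1). ✓

(x_1, y_1) = (195, 14); (x_2, y_2) = (76049, 5460).


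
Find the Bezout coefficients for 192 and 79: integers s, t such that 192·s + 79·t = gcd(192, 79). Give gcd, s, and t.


Euclidean algorithm on (192, 79) — divide until remainder is 0:
  192 = 2 · 79 + 34
  79 = 2 · 34 + 11
  34 = 3 · 11 + 1
  11 = 11 · 1 + 0
gcd(192, 79) = 1.
Track Bezout coefficients alongside the remainders: start with r₀ = 192 = a·1 + b·0 (s = 1, t = 0) and r₁ = 79 = a·0 + b·1 (s = 0, t = 1); each new remainder r_{k+1} = r_{k-1} − q_k·r_k inherits s_{k+1} = s_{k-1} − q_k·s_k, t_{k+1} = t_{k-1} − q_k·t_k, so r_k = a·s_k + b·t_k at every step:
  q = 2: r = 34, s = 1 − 2·0 = 1, t = 0 − 2·1 = -2  (check: 192·1 + 79·(-2) = 34)
  q = 2: r = 11, s = 0 − 2·1 = -2, t = 1 − 2·(-2) = 5  (check: 192·(-2) + 79·5 = 11)
  q = 3: r = 1, s = 1 − 3·(-2) = 7, t = -2 − 3·5 = -17  (check: 192·7 + 79·(-17) = 1)
The row with r = 1 (the gcd) gives the Bezout coefficients s = 7, t = -17.
Result: 192 · (7) + 79 · (-17) = 1.

gcd(192, 79) = 1; s = 7, t = -17 (check: 192·7 + 79·(-17) = 1).


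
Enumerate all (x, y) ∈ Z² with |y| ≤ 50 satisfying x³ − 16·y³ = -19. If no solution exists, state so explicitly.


The equation is x³ - 16y³ = -19. For fixed y, x³ = 16·y³ − 19, so a solution requires the RHS to be a perfect cube.
Strategy: iterate y from -50 to 50, compute RHS = 16·y³ − 19, and check whether it is a (positive or negative) perfect cube.
Check small values of y:
  y = 0: RHS = -19 is not a perfect cube.
  y = 1: RHS = -3 is not a perfect cube.
  y = -1: RHS = -35 is not a perfect cube.
  y = 2: RHS = 109 is not a perfect cube.
  y = -2: RHS = -147 is not a perfect cube.
  y = 3: RHS = 413 is not a perfect cube.
  y = -3: RHS = -451 is not a perfect cube.
Continuing the search up to |y| = 50 finds no solutions either.
No (x, y) in the scanned range satisfies the equation.

No integer solutions with |y| ≤ 50.


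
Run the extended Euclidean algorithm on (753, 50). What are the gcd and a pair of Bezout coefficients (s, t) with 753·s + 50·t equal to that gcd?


Euclidean algorithm on (753, 50) — divide until remainder is 0:
  753 = 15 · 50 + 3
  50 = 16 · 3 + 2
  3 = 1 · 2 + 1
  2 = 2 · 1 + 0
gcd(753, 50) = 1.
Track Bezout coefficients alongside the remainders: start with r₀ = 753 = a·1 + b·0 (s = 1, t = 0) and r₁ = 50 = a·0 + b·1 (s = 0, t = 1); each new remainder r_{k+1} = r_{k-1} − q_k·r_k inherits s_{k+1} = s_{k-1} − q_k·s_k, t_{k+1} = t_{k-1} − q_k·t_k, so r_k = a·s_k + b·t_k at every step:
  q = 15: r = 3, s = 1 − 15·0 = 1, t = 0 − 15·1 = -15  (check: 753·1 + 50·(-15) = 3)
  q = 16: r = 2, s = 0 − 16·1 = -16, t = 1 − 16·(-15) = 241  (check: 753·(-16) + 50·241 = 2)
  q = 1: r = 1, s = 1 − 1·(-16) = 17, t = -15 − 1·241 = -256  (check: 753·17 + 50·(-256) = 1)
The row with r = 1 (the gcd) gives the Bezout coefficients s = 17, t = -256.
Result: 753 · (17) + 50 · (-256) = 1.

gcd(753, 50) = 1; s = 17, t = -256 (check: 753·17 + 50·(-256) = 1).


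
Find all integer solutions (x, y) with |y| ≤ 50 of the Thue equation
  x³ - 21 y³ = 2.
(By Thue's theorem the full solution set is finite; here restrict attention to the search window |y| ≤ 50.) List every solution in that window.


The equation is x³ - 21y³ = 2. For fixed y, x³ = 21·y³ + 2, so a solution requires the RHS to be a perfect cube.
Strategy: iterate y from -50 to 50, compute RHS = 21·y³ + 2, and check whether it is a (positive or negative) perfect cube.
Check small values of y:
  y = 0: RHS = 2 is not a perfect cube.
  y = 1: RHS = 23 is not a perfect cube.
  y = -1: RHS = -19 is not a perfect cube.
  y = 2: RHS = 170 is not a perfect cube.
  y = -2: RHS = -166 is not a perfect cube.
  y = 3: RHS = 569 is not a perfect cube.
  y = -3: RHS = -565 is not a perfect cube.
Continuing the search up to |y| = 50 finds no solutions either.
No (x, y) in the scanned range satisfies the equation.

No integer solutions with |y| ≤ 50.


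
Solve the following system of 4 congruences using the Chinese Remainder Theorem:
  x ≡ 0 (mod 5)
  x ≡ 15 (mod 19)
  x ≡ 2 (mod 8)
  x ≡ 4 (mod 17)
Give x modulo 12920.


Product of moduli M = 5 · 19 · 8 · 17 = 12920.
Merge one congruence at a time:
  Start: x ≡ 0 (mod 5).
  Combine with x ≡ 15 (mod 19); new modulus lcm = 95.
    Write x = 0 + 5·t and substitute into x ≡ 15 (mod 19): 5·t ≡ 15 − 0 = 15 (mod 19).
    The inverse of 5 mod 19 is 4 (since 5·4 = 20 = 1·19 + 1), so t ≡ 4·15 = 60 ≡ 3 (mod 19).
    Then x = 0 + 5·3 = 15, valid modulo lcm(5, 19) = 95: x ≡ 15 (mod 95).
  Combine with x ≡ 2 (mod 8); new modulus lcm = 760.
    Write x = 15 + 95·t and substitute into x ≡ 2 (mod 8): 95·t ≡ 2 − 15 = -13 (mod 8).
    Reduce coefficients mod 8: 7·t ≡ 3 (mod 8).
    The inverse of 7 mod 8 is 7 (since 7·7 = 49 = 6·8 + 1), so t ≡ 7·3 = 21 ≡ 5 (mod 8).
    Then x = 15 + 95·5 = 490, valid modulo lcm(95, 8) = 760: x ≡ 490 (mod 760).
  Combine with x ≡ 4 (mod 17); new modulus lcm = 12920.
    Write x = 490 + 760·t and substitute into x ≡ 4 (mod 17): 760·t ≡ 4 − 490 = -486 (mod 17).
    Reduce coefficients mod 17: 12·t ≡ 7 (mod 17).
    The inverse of 12 mod 17 is 10 (since 12·10 = 120 = 7·17 + 1), so t ≡ 10·7 = 70 ≡ 2 (mod 17).
    Then x = 490 + 760·2 = 2010, valid modulo lcm(760, 17) = 12920: x ≡ 2010 (mod 12920).
Verify against each original: 2010 mod 5 = 0, 2010 mod 19 = 15, 2010 mod 8 = 2, 2010 mod 17 = 4.

x ≡ 2010 (mod 12920).


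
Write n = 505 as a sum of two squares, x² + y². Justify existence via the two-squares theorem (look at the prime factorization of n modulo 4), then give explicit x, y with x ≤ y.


Step 1: Factor n = 505 = 5 · 101.
Step 2: Check the mod-4 condition on each prime factor: 5 ≡ 1 (mod 4), exponent 1; 101 ≡ 1 (mod 4), exponent 1.
All primes ≡ 3 (mod 4) appear to even exponent (or don't appear), so by the two-squares theorem n IS expressible as a sum of two squares.
Step 3: Build a representation. Here n = 5 · 101 is a product of primes ≡ 1 (mod 4). Each prime p ≡ 1 (mod 4) is itself a sum of two squares; find a² by testing p − a² for a perfect square:
  5: 5 − 1² = 4 = 2² ⇒ 5 = 1² + 2².
  101: 101 − 1² = 100 = 10² ⇒ 101 = 1² + 10².
  Combine using the Brahmagupta–Fibonacci identity (a² + b²)(c² + d²) = (ac − bd)² + (ad + bc)² = (ac + bd)² + (ad − bc)²:
  5 · 101 = 505: from (1² + 2²)(1² + 10²), take (1·1 − 2·10, 1·10 + 2·1) = (1 − 20, 10 + 2) = (-19, 12); dropping signs (only squares matter) gives (19, 12); check 19² + 12² = 361 + 144 = 505 ✓.
Step 4: Order so x ≤ y and verify: 12² + 19² = 144 + 361 = 505 = n. ✓

n = 505 = 12² + 19² (one valid representation with x ≤ y).


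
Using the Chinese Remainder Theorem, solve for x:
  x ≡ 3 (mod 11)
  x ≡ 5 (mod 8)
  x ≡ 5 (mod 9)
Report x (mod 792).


Moduli 11, 8, 9 are pairwise coprime; by CRT there is a unique solution modulo M = 11 · 8 · 9 = 792.
Solve pairwise, accumulating the modulus:
  Start with x ≡ 3 (mod 11).
  Combine with x ≡ 5 (mod 8): since gcd(11, 8) = 1, we get a unique residue mod 88.
    Write x = 3 + 11·t and substitute into x ≡ 5 (mod 8): 11·t ≡ 5 − 3 = 2 (mod 8).
    Reduce coefficients mod 8: 3·t ≡ 2 (mod 8).
    The inverse of 3 mod 8 is 3 (since 3·3 = 9 = 1·8 + 1), so t ≡ 3·2 = 6 ≡ 6 (mod 8).
    Then x = 3 + 11·6 = 69, valid modulo lcm(11, 8) = 88: x ≡ 69 (mod 88).
  Combine with x ≡ 5 (mod 9): since gcd(88, 9) = 1, we get a unique residue mod 792.
    Write x = 69 + 88·t and substitute into x ≡ 5 (mod 9): 88·t ≡ 5 − 69 = -64 (mod 9).
    Reduce coefficients mod 9: 7·t ≡ 8 (mod 9).
    The inverse of 7 mod 9 is 4 (since 7·4 = 28 = 3·9 + 1), so t ≡ 4·8 = 32 ≡ 5 (mod 9).
    Then x = 69 + 88·5 = 509, valid modulo lcm(88, 9) = 792: x ≡ 509 (mod 792).
Verify: 509 mod 11 = 3 ✓, 509 mod 8 = 5 ✓, 509 mod 9 = 5 ✓.

x ≡ 509 (mod 792).


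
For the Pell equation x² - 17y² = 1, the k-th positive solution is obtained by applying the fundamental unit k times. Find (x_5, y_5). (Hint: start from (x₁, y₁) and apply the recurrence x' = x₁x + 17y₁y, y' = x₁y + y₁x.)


Step 1: Find the fundamental solution (x₁, y₁) of x² - 17y² = 1.
  Expand √17 as a continued fraction. a₀ = ⌊√17⌋ = 4; iterate m_{k+1} = d_k·a_k − m_k, d_{k+1} = (17 − m_{k+1}²)/d_k, a_{k+1} = ⌊(a₀ + m_{k+1})/d_{k+1}⌋ (starting m₀ = 0, d₀ = 1), with convergents p_k = a_k·p_{k-1} + p_{k-2}, q_k = a_k·q_{k-1} + q_{k-2} (p₋₁ = 1, q₋₁ = 0):
  k = 0: a₀ = 4; p₀/q₀ = 4/1; p₀² − 17·q₀² = 16 − 17 = -1.
  k = 1: m = 4, d = 1, a = ⌊(4 + 4)/1⌋ = 8; p/q = (8·4 + 1)/(8·1 + 0) = 33/8; p² − 17·q² = 1089 − 1088 = 1.
  The first convergent with p² − 17·q² = 1 gives the fundamental solution (x₁, y₁) = (33, 8).
Step 2: Apply the recurrence (x_{n+1}, y_{n+1}) = (x₁x_n + 17y₁y_n, x₁y_n + y₁x_n) repeatedly.
  From (x_1, y_1) = (33, 8): x_2 = 33·33 + 17·8·8 = 2177; y_2 = 33·8 + 8·33 = 528.
  From (x_2, y_2) = (2177, 528): x_3 = 33·2177 + 17·8·528 = 143649; y_3 = 33·528 + 8·2177 = 34840.
  From (x_3, y_3) = (143649, 34840): x_4 = 33·143649 + 17·8·34840 = 9478657; y_4 = 33·34840 + 8·143649 = 2298912.
  From (x_4, y_4) = (9478657, 2298912): x_5 = 33·9478657 + 17·8·2298912 = 625447713; y_5 = 33·2298912 + 8·9478657 = 151693352.
Step 3: Verify x_5² - 17·y_5² = 391184841696930369 - 391184841696930368 = 1 (should be 1). ✓

(x_1, y_1) = (33, 8); (x_5, y_5) = (625447713, 151693352).


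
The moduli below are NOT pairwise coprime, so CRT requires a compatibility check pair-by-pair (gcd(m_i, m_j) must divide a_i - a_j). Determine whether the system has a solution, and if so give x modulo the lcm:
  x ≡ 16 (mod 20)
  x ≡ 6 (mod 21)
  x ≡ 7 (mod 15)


Moduli 20, 21, 15 are not pairwise coprime, so CRT works modulo lcm(m_i) when all pairwise compatibility conditions hold.
Pairwise compatibility: gcd(m_i, m_j) must divide a_i - a_j for every pair.
Merge one congruence at a time:
  Start: x ≡ 16 (mod 20).
  Combine with x ≡ 6 (mod 21): gcd(20, 21) = 1; 6 - 16 = -10, which IS divisible by 1, so compatible.
    Write x = 16 + 20·t and substitute into x ≡ 6 (mod 21): 20·t ≡ 6 − 16 = -10 (mod 21).
    Reduce coefficients mod 21: 20·t ≡ 11 (mod 21).
    The inverse of 20 mod 21 is 20 (since 20·20 = 400 = 19·21 + 1), so t ≡ 20·11 = 220 ≡ 10 (mod 21).
    Then x = 16 + 20·10 = 216, valid modulo lcm(20, 21) = 420: x ≡ 216 (mod 420).
  Combine with x ≡ 7 (mod 15): gcd(420, 15) = 15, and 7 - 216 = -209 is NOT divisible by 15.
    ⇒ system is inconsistent (no integer solution).

No solution (the system is inconsistent).


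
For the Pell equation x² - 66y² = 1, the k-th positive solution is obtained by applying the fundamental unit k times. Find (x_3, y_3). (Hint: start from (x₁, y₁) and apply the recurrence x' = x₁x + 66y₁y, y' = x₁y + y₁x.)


Step 1: Find the fundamental solution (x₁, y₁) of x² - 66y² = 1.
  Expand √66 as a continued fraction. a₀ = ⌊√66⌋ = 8; iterate m_{k+1} = d_k·a_k − m_k, d_{k+1} = (66 − m_{k+1}²)/d_k, a_{k+1} = ⌊(a₀ + m_{k+1})/d_{k+1}⌋ (starting m₀ = 0, d₀ = 1), with convergents p_k = a_k·p_{k-1} + p_{k-2}, q_k = a_k·q_{k-1} + q_{k-2} (p₋₁ = 1, q₋₁ = 0):
  k = 0: a₀ = 8; p₀/q₀ = 8/1; p₀² − 66·q₀² = 64 − 66 = -2.
  k = 1: m = 8, d = 2, a = ⌊(8 + 8)/2⌋ = 8; p/q = (8·8 + 1)/(8·1 + 0) = 65/8; p² − 66·q² = 4225 − 4224 = 1.
  The first convergent with p² − 66·q² = 1 gives the fundamental solution (x₁, y₁) = (65, 8).
Step 2: Apply the recurrence (x_{n+1}, y_{n+1}) = (x₁x_n + 66y₁y_n, x₁y_n + y₁x_n) repeatedly.
  From (x_1, y_1) = (65, 8): x_2 = 65·65 + 66·8·8 = 8449; y_2 = 65·8 + 8·65 = 1040.
  From (x_2, y_2) = (8449, 1040): x_3 = 65·8449 + 66·8·1040 = 1098305; y_3 = 65·1040 + 8·8449 = 135192.
Step 3: Verify x_3² - 66·y_3² = 1206273873025 - 1206273873024 = 1 (should be 1). ✓

(x_1, y_1) = (65, 8); (x_3, y_3) = (1098305, 135192).


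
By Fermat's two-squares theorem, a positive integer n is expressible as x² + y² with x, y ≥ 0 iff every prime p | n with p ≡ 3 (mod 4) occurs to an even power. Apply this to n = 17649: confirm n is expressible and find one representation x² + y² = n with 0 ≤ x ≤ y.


Step 1: Factor n = 17649 = 3^2 · 37 · 53.
Step 2: Check the mod-4 condition on each prime factor: 3 ≡ 3 (mod 4), exponent 2 (must be even); 37 ≡ 1 (mod 4), exponent 1; 53 ≡ 1 (mod 4), exponent 1.
All primes ≡ 3 (mod 4) appear to even exponent (or don't appear), so by the two-squares theorem n IS expressible as a sum of two squares.
Step 3: Build a representation. Group n = k² · m with k = 3 and m = 37 · 53 = 1961 (a product of primes ≡ 1 (mod 4)); a representation of m scales to one of n via (k·x)² + (k·y)² = k²(x² + y²). Each prime p ≡ 1 (mod 4) is itself a sum of two squares; find a² by testing p − a² for a perfect square:
  37: 37 − 1² = 36 = 6² ⇒ 37 = 1² + 6².
  53: 53 − 1² = 52, 53 − 2² = 49 = 7² ⇒ 53 = 2² + 7².
  Combine using the Brahmagupta–Fibonacci identity (a² + b²)(c² + d²) = (ac − bd)² + (ad + bc)² = (ac + bd)² + (ad − bc)²:
  37 · 53 = 1961: from (1² + 6²)(2² + 7²), take (1·2 − 6·7, 1·7 + 6·2) = (2 − 42, 7 + 12) = (-40, 19); dropping signs (only squares matter) gives (40, 19); check 40² + 19² = 1600 + 361 = 1961 ✓.
  Scale by k = 3: (3·40, 3·19) = (120, 57).
Step 4: Order so x ≤ y and verify: 57² + 120² = 3249 + 14400 = 17649 = n. ✓

n = 17649 = 57² + 120² (one valid representation with x ≤ y).


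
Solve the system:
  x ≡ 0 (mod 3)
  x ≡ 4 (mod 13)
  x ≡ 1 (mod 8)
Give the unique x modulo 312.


Moduli 3, 13, 8 are pairwise coprime; by CRT there is a unique solution modulo M = 3 · 13 · 8 = 312.
Solve pairwise, accumulating the modulus:
  Start with x ≡ 0 (mod 3).
  Combine with x ≡ 4 (mod 13): since gcd(3, 13) = 1, we get a unique residue mod 39.
    Write x = 0 + 3·t and substitute into x ≡ 4 (mod 13): 3·t ≡ 4 − 0 = 4 (mod 13).
    The inverse of 3 mod 13 is 9 (since 3·9 = 27 = 2·13 + 1), so t ≡ 9·4 = 36 ≡ 10 (mod 13).
    Then x = 0 + 3·10 = 30, valid modulo lcm(3, 13) = 39: x ≡ 30 (mod 39).
  Combine with x ≡ 1 (mod 8): since gcd(39, 8) = 1, we get a unique residue mod 312.
    Write x = 30 + 39·t and substitute into x ≡ 1 (mod 8): 39·t ≡ 1 − 30 = -29 (mod 8).
    Reduce coefficients mod 8: 7·t ≡ 3 (mod 8).
    The inverse of 7 mod 8 is 7 (since 7·7 = 49 = 6·8 + 1), so t ≡ 7·3 = 21 ≡ 5 (mod 8).
    Then x = 30 + 39·5 = 225, valid modulo lcm(39, 8) = 312: x ≡ 225 (mod 312).
Verify: 225 mod 3 = 0 ✓, 225 mod 13 = 4 ✓, 225 mod 8 = 1 ✓.

x ≡ 225 (mod 312).


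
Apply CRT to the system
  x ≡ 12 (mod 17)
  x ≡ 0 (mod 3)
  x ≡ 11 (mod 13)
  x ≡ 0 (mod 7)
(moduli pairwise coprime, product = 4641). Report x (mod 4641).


Product of moduli M = 17 · 3 · 13 · 7 = 4641.
Merge one congruence at a time:
  Start: x ≡ 12 (mod 17).
  Combine with x ≡ 0 (mod 3); new modulus lcm = 51.
    Write x = 12 + 17·t and substitute into x ≡ 0 (mod 3): 17·t ≡ 0 − 12 = -12 (mod 3).
    Reduce coefficients mod 3: 2·t ≡ 0 (mod 3).
    The inverse of 2 mod 3 is 2 (since 2·2 = 4 = 1·3 + 1), so t ≡ 2·0 = 0 ≡ 0 (mod 3).
    Then x = 12 + 17·0 = 12, valid modulo lcm(17, 3) = 51: x ≡ 12 (mod 51).
  Combine with x ≡ 11 (mod 13); new modulus lcm = 663.
    Write x = 12 + 51·t and substitute into x ≡ 11 (mod 13): 51·t ≡ 11 − 12 = -1 (mod 13).
    Reduce coefficients mod 13: 12·t ≡ 12 (mod 13).
    The inverse of 12 mod 13 is 12 (since 12·12 = 144 = 11·13 + 1), so t ≡ 12·12 = 144 ≡ 1 (mod 13).
    Then x = 12 + 51·1 = 63, valid modulo lcm(51, 13) = 663: x ≡ 63 (mod 663).
  Combine with x ≡ 0 (mod 7); new modulus lcm = 4641.
    Write x = 63 + 663·t and substitute into x ≡ 0 (mod 7): 663·t ≡ 0 − 63 = -63 (mod 7).
    Reduce coefficients mod 7: 5·t ≡ 0 (mod 7).
    The inverse of 5 mod 7 is 3 (since 5·3 = 15 = 2·7 + 1), so t ≡ 3·0 = 0 ≡ 0 (mod 7).
    Then x = 63 + 663·0 = 63, valid modulo lcm(663, 7) = 4641: x ≡ 63 (mod 4641).
Verify against each original: 63 mod 17 = 12, 63 mod 3 = 0, 63 mod 13 = 11, 63 mod 7 = 0.

x ≡ 63 (mod 4641).


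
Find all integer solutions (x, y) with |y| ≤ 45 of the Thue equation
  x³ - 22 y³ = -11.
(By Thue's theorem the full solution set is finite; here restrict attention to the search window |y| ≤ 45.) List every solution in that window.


The equation is x³ - 22y³ = -11. For fixed y, x³ = 22·y³ − 11, so a solution requires the RHS to be a perfect cube.
Strategy: iterate y from -45 to 45, compute RHS = 22·y³ − 11, and check whether it is a (positive or negative) perfect cube.
Check small values of y:
  y = 0: RHS = -11 is not a perfect cube.
  y = 1: RHS = 11 is not a perfect cube.
  y = -1: RHS = -33 is not a perfect cube.
  y = 2: RHS = 165 is not a perfect cube.
  y = -2: RHS = -187 is not a perfect cube.
  y = 3: RHS = 583 is not a perfect cube.
  y = -3: RHS = -605 is not a perfect cube.
Continuing the search up to |y| = 45 finds no solutions either.
No (x, y) in the scanned range satisfies the equation.

No integer solutions with |y| ≤ 45.


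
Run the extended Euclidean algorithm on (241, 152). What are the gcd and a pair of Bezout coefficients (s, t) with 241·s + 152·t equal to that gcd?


Euclidean algorithm on (241, 152) — divide until remainder is 0:
  241 = 1 · 152 + 89
  152 = 1 · 89 + 63
  89 = 1 · 63 + 26
  63 = 2 · 26 + 11
  26 = 2 · 11 + 4
  11 = 2 · 4 + 3
  4 = 1 · 3 + 1
  3 = 3 · 1 + 0
gcd(241, 152) = 1.
Track Bezout coefficients alongside the remainders: start with r₀ = 241 = a·1 + b·0 (s = 1, t = 0) and r₁ = 152 = a·0 + b·1 (s = 0, t = 1); each new remainder r_{k+1} = r_{k-1} − q_k·r_k inherits s_{k+1} = s_{k-1} − q_k·s_k, t_{k+1} = t_{k-1} − q_k·t_k, so r_k = a·s_k + b·t_k at every step:
  q = 1: r = 89, s = 1 − 1·0 = 1, t = 0 − 1·1 = -1  (check: 241·1 + 152·(-1) = 89)
  q = 1: r = 63, s = 0 − 1·1 = -1, t = 1 − 1·(-1) = 2  (check: 241·(-1) + 152·2 = 63)
  q = 1: r = 26, s = 1 − 1·(-1) = 2, t = -1 − 1·2 = -3  (check: 241·2 + 152·(-3) = 26)
  q = 2: r = 11, s = -1 − 2·2 = -5, t = 2 − 2·(-3) = 8  (check: 241·(-5) + 152·8 = 11)
  q = 2: r = 4, s = 2 − 2·(-5) = 12, t = -3 − 2·8 = -19  (check: 241·12 + 152·(-19) = 4)
  q = 2: r = 3, s = -5 − 2·12 = -29, t = 8 − 2·(-19) = 46  (check: 241·(-29) + 152·46 = 3)
  q = 1: r = 1, s = 12 − 1·(-29) = 41, t = -19 − 1·46 = -65  (check: 241·41 + 152·(-65) = 1)
The row with r = 1 (the gcd) gives the Bezout coefficients s = 41, t = -65.
Result: 241 · (41) + 152 · (-65) = 1.

gcd(241, 152) = 1; s = 41, t = -65 (check: 241·41 + 152·(-65) = 1).


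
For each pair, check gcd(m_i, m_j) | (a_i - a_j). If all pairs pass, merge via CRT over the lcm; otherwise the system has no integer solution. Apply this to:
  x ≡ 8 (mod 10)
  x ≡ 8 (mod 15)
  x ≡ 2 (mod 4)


Moduli 10, 15, 4 are not pairwise coprime, so CRT works modulo lcm(m_i) when all pairwise compatibility conditions hold.
Pairwise compatibility: gcd(m_i, m_j) must divide a_i - a_j for every pair.
Merge one congruence at a time:
  Start: x ≡ 8 (mod 10).
  Combine with x ≡ 8 (mod 15): gcd(10, 15) = 5; 8 - 8 = 0, which IS divisible by 5, so compatible.
    Write x = 8 + 10·t and substitute into x ≡ 8 (mod 15): 10·t ≡ 8 − 8 = 0 (mod 15).
    Divide the congruence (and modulus) by g = 5: 2·t ≡ 0 (mod 3).
    The inverse of 2 mod 3 is 2 (since 2·2 = 4 = 1·3 + 1), so t ≡ 2·0 = 0 ≡ 0 (mod 3).
    Then x = 8 + 10·0 = 8, valid modulo lcm(10, 15) = 30: x ≡ 8 (mod 30).
  Combine with x ≡ 2 (mod 4): gcd(30, 4) = 2; 2 - 8 = -6, which IS divisible by 2, so compatible.
    Write x = 8 + 30·t and substitute into x ≡ 2 (mod 4): 30·t ≡ 2 − 8 = -6 (mod 4).
    Divide the congruence (and modulus) by g = 2: 15·t ≡ -3 (mod 2).
    Reduce coefficients mod 2: 1·t ≡ 1 (mod 2).
    So t ≡ 1 (mod 2).
    Then x = 8 + 30·1 = 38, valid modulo lcm(30, 4) = 60: x ≡ 38 (mod 60).
Verify: 38 mod 10 = 8, 38 mod 15 = 8, 38 mod 4 = 2.

x ≡ 38 (mod 60).


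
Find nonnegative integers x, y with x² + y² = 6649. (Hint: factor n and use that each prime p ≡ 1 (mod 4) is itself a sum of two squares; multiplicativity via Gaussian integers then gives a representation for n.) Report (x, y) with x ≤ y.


Step 1: Factor n = 6649 = 61 · 109.
Step 2: Check the mod-4 condition on each prime factor: 61 ≡ 1 (mod 4), exponent 1; 109 ≡ 1 (mod 4), exponent 1.
All primes ≡ 3 (mod 4) appear to even exponent (or don't appear), so by the two-squares theorem n IS expressible as a sum of two squares.
Step 3: Build a representation. Here n = 61 · 109 is a product of primes ≡ 1 (mod 4). Each prime p ≡ 1 (mod 4) is itself a sum of two squares; find a² by testing p − a² for a perfect square:
  61: 61 − 1² = 60, 61 − 2² = 57, 61 − 3² = 52, 61 − 4² = 45, 61 − 5² = 36 = 6² ⇒ 61 = 5² + 6².
  109: 109 − 1² = 108, 109 − 2² = 105, 109 − 3² = 100 = 10² ⇒ 109 = 3² + 10².
  Combine using the Brahmagupta–Fibonacci identity (a² + b²)(c² + d²) = (ac − bd)² + (ad + bc)² = (ac + bd)² + (ad − bc)²:
  61 · 109 = 6649: from (5² + 6²)(3² + 10²), take (5·3 − 6·10, 5·10 + 6·3) = (15 − 60, 50 + 18) = (-45, 68); dropping signs (only squares matter) gives (45, 68); check 45² + 68² = 2025 + 4624 = 6649 ✓.
Step 4: Order so x ≤ y and verify: 45² + 68² = 2025 + 4624 = 6649 = n. ✓

n = 6649 = 45² + 68² (one valid representation with x ≤ y).


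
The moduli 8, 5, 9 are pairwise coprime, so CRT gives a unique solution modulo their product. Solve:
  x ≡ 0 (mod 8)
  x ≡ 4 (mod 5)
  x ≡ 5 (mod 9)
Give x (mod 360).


Moduli 8, 5, 9 are pairwise coprime; by CRT there is a unique solution modulo M = 8 · 5 · 9 = 360.
Solve pairwise, accumulating the modulus:
  Start with x ≡ 0 (mod 8).
  Combine with x ≡ 4 (mod 5): since gcd(8, 5) = 1, we get a unique residue mod 40.
    Write x = 0 + 8·t and substitute into x ≡ 4 (mod 5): 8·t ≡ 4 − 0 = 4 (mod 5).
    Reduce coefficients mod 5: 3·t ≡ 4 (mod 5).
    The inverse of 3 mod 5 is 2 (since 3·2 = 6 = 1·5 + 1), so t ≡ 2·4 = 8 ≡ 3 (mod 5).
    Then x = 0 + 8·3 = 24, valid modulo lcm(8, 5) = 40: x ≡ 24 (mod 40).
  Combine with x ≡ 5 (mod 9): since gcd(40, 9) = 1, we get a unique residue mod 360.
    Write x = 24 + 40·t and substitute into x ≡ 5 (mod 9): 40·t ≡ 5 − 24 = -19 (mod 9).
    Reduce coefficients mod 9: 4·t ≡ 8 (mod 9).
    The inverse of 4 mod 9 is 7 (since 4·7 = 28 = 3·9 + 1), so t ≡ 7·8 = 56 ≡ 2 (mod 9).
    Then x = 24 + 40·2 = 104, valid modulo lcm(40, 9) = 360: x ≡ 104 (mod 360).
Verify: 104 mod 8 = 0 ✓, 104 mod 5 = 4 ✓, 104 mod 9 = 5 ✓.

x ≡ 104 (mod 360).


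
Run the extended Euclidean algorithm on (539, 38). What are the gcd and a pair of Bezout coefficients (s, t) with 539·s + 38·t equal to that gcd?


Euclidean algorithm on (539, 38) — divide until remainder is 0:
  539 = 14 · 38 + 7
  38 = 5 · 7 + 3
  7 = 2 · 3 + 1
  3 = 3 · 1 + 0
gcd(539, 38) = 1.
Track Bezout coefficients alongside the remainders: start with r₀ = 539 = a·1 + b·0 (s = 1, t = 0) and r₁ = 38 = a·0 + b·1 (s = 0, t = 1); each new remainder r_{k+1} = r_{k-1} − q_k·r_k inherits s_{k+1} = s_{k-1} − q_k·s_k, t_{k+1} = t_{k-1} − q_k·t_k, so r_k = a·s_k + b·t_k at every step:
  q = 14: r = 7, s = 1 − 14·0 = 1, t = 0 − 14·1 = -14  (check: 539·1 + 38·(-14) = 7)
  q = 5: r = 3, s = 0 − 5·1 = -5, t = 1 − 5·(-14) = 71  (check: 539·(-5) + 38·71 = 3)
  q = 2: r = 1, s = 1 − 2·(-5) = 11, t = -14 − 2·71 = -156  (check: 539·11 + 38·(-156) = 1)
The row with r = 1 (the gcd) gives the Bezout coefficients s = 11, t = -156.
Result: 539 · (11) + 38 · (-156) = 1.

gcd(539, 38) = 1; s = 11, t = -156 (check: 539·11 + 38·(-156) = 1).


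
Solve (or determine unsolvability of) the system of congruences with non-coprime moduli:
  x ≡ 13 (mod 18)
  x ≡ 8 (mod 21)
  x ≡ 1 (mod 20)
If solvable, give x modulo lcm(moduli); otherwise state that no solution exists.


Moduli 18, 21, 20 are not pairwise coprime, so CRT works modulo lcm(m_i) when all pairwise compatibility conditions hold.
Pairwise compatibility: gcd(m_i, m_j) must divide a_i - a_j for every pair.
Merge one congruence at a time:
  Start: x ≡ 13 (mod 18).
  Combine with x ≡ 8 (mod 21): gcd(18, 21) = 3, and 8 - 13 = -5 is NOT divisible by 3.
    ⇒ system is inconsistent (no integer solution).

No solution (the system is inconsistent).


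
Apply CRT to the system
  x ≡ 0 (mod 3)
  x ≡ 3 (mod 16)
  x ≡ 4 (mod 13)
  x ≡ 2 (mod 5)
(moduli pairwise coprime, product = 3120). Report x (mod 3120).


Product of moduli M = 3 · 16 · 13 · 5 = 3120.
Merge one congruence at a time:
  Start: x ≡ 0 (mod 3).
  Combine with x ≡ 3 (mod 16); new modulus lcm = 48.
    Write x = 0 + 3·t and substitute into x ≡ 3 (mod 16): 3·t ≡ 3 − 0 = 3 (mod 16).
    The inverse of 3 mod 16 is 11 (since 3·11 = 33 = 2·16 + 1), so t ≡ 11·3 = 33 ≡ 1 (mod 16).
    Then x = 0 + 3·1 = 3, valid modulo lcm(3, 16) = 48: x ≡ 3 (mod 48).
  Combine with x ≡ 4 (mod 13); new modulus lcm = 624.
    Write x = 3 + 48·t and substitute into x ≡ 4 (mod 13): 48·t ≡ 4 − 3 = 1 (mod 13).
    Reduce coefficients mod 13: 9·t ≡ 1 (mod 13).
    The inverse of 9 mod 13 is 3 (since 9·3 = 27 = 2·13 + 1), so t ≡ 3·1 = 3 ≡ 3 (mod 13).
    Then x = 3 + 48·3 = 147, valid modulo lcm(48, 13) = 624: x ≡ 147 (mod 624).
  Combine with x ≡ 2 (mod 5); new modulus lcm = 3120.
    Write x = 147 + 624·t and substitute into x ≡ 2 (mod 5): 624·t ≡ 2 − 147 = -145 (mod 5).
    Reduce coefficients mod 5: 4·t ≡ 0 (mod 5).
    The inverse of 4 mod 5 is 4 (since 4·4 = 16 = 3·5 + 1), so t ≡ 4·0 = 0 ≡ 0 (mod 5).
    Then x = 147 + 624·0 = 147, valid modulo lcm(624, 5) = 3120: x ≡ 147 (mod 3120).
Verify against each original: 147 mod 3 = 0, 147 mod 16 = 3, 147 mod 13 = 4, 147 mod 5 = 2.

x ≡ 147 (mod 3120).
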